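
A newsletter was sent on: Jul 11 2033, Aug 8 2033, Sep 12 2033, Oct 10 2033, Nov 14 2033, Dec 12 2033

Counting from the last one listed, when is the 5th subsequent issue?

May 8 2034

Gaps: 28, 35, 28, 35, 28 days — a mix of 28 and 35. Every date is a Monday.
Each is the 2nd Monday of its month.
January 2034 — 2nd Monday is Jan 9 2034.
February 2034 — 2nd Monday is Feb 13 2034.
March 2034 — 2nd Monday is Mar 13 2034.
April 2034 — 2nd Monday is Apr 10 2034.
2nd Monday of May 2034: May 8 2034.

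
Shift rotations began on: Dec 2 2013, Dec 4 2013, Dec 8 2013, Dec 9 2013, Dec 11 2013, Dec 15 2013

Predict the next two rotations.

Dec 16 2013, Dec 18 2013

Every event lands on a Monday or Wednesday or Sunday (gaps cycle 2, 4, 1, 2, 4).
So the schedule is: every Monday, Wednesday and Sunday.
The following Monday is Dec 16 2013.
Next Wednesday: Dec 18 2013.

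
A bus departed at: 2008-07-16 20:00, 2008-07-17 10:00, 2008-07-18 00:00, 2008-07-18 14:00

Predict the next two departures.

2008-07-19 04:00, 2008-07-19 18:00

The interval is a steady 14 hours (14, 14, 14).
2008-07-18 14:00 + 14 h = 2008-07-19 04:00.
2008-07-19 04:00 + 14 h = 2008-07-19 18:00.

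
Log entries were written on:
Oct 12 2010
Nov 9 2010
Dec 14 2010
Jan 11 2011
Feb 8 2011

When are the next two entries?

Mar 8 2011, Apr 12 2011

Gaps: 28, 35, 28, 28 days — a mix of 28 and 35. Every date is a Tuesday.
Each is the 2nd Tuesday of its month.
March 2011 — 2nd Tuesday is Mar 8 2011.
April 2011 — 2nd Tuesday is Apr 12 2011.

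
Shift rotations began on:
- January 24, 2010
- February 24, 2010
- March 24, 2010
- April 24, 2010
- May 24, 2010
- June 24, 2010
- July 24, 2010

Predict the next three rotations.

August 24, 2010; September 24, 2010; October 24, 2010

Each date is the 24th; the gaps (31, 28, 31, 30, 31, 30) track the month lengths.
The rule is the 24th of each month.
Next: August 2010 → August 24, 2010.
Next: September 2010 → September 24, 2010.
Next: October 2010 → October 24, 2010.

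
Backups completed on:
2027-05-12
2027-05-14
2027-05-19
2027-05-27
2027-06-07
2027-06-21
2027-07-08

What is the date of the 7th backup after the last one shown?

Intervals are 2, 5, 8, 11, 14, 17 days — an arithmetic progression with common difference 3.
Next gap: 20 days. 2027-07-08 + 20 days = 2027-07-28.
Next gap: 23 days. 2027-07-28 + 23 days = 2027-08-20.
Next gap: 26 days. 2027-08-20 + 26 days = 2027-09-15.
Next gap: 29 days. 2027-09-15 + 29 days = 2027-10-14.
Next gap: 32 days. 2027-10-14 + 32 days = 2027-11-15.
Next gap: 35 days. 2027-11-15 + 35 days = 2027-12-20.
Next gap: 38 days. 2027-12-20 + 38 days = 2028-01-27.

2028-01-27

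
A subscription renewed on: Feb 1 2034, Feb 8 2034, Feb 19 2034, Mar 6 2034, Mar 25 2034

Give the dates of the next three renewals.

The spacing grows by 4 each time: 7, 11, 15, 19 days.
Next gap: 23 days. Mar 25 2034 + 23 days = Apr 17 2034.
Next gap: 27 days. Apr 17 2034 + 27 days = May 14 2034.
Next gap: 31 days. May 14 2034 + 31 days = Jun 14 2034.

Apr 17 2034, May 14 2034, Jun 14 2034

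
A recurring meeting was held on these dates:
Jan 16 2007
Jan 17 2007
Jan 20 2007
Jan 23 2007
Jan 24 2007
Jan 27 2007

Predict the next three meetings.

Gaps: 1, 3, 3, 1, 3 days — not constant, but cyclic with period 3.
The events fall on every Tuesday, Wednesday and Saturday.
The following Tuesday is Jan 30 2007.
The following Wednesday is Jan 31 2007.
The following Saturday is Feb 3 2007.

Jan 30 2007, Jan 31 2007, Feb 3 2007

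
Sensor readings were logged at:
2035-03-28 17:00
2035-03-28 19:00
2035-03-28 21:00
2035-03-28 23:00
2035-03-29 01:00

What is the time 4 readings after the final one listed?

2035-03-29 09:00

The interval is a steady 2 hours (2, 2, 2, 2).
2035-03-29 01:00 + 2 h = 2035-03-29 03:00.
2035-03-29 03:00 + 2 h = 2035-03-29 05:00.
2035-03-29 05:00 + 2 h = 2035-03-29 07:00.
2035-03-29 07:00 + 2 h = 2035-03-29 09:00.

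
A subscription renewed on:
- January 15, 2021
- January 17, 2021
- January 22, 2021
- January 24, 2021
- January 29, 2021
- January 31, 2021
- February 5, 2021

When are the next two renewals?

February 7, 2021; February 12, 2021

Gaps: 2, 5, 2, 5, 2, 5 days — not constant, but cyclic with period 2.
The events fall on every Friday and Sunday.
The following Sunday is February 7, 2021.
Next Friday: February 12, 2021.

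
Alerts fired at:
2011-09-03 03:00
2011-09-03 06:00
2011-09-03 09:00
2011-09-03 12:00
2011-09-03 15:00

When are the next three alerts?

2011-09-03 18:00, 2011-09-03 21:00, 2011-09-04 00:00

The interval is a steady 3 hours (3, 3, 3, 3).
2011-09-03 15:00 + 3 h = 2011-09-03 18:00.
2011-09-03 18:00 + 3 h = 2011-09-03 21:00.
2011-09-03 21:00 + 3 h = 2011-09-04 00:00.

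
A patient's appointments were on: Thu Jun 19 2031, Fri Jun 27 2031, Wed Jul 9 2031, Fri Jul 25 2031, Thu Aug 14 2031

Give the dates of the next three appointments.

Sun Sep 7 2031, Sun Oct 5 2031, Thu Nov 6 2031

The spacing grows by 4 each time: 8, 12, 16, 20 days.
Next gap: 24 days. Thu Aug 14 2031 + 24 days = Sun Sep 7 2031.
Next gap: 28 days. Sun Sep 7 2031 + 28 days = Sun Oct 5 2031.
Next gap: 32 days. Sun Oct 5 2031 + 32 days = Thu Nov 6 2031.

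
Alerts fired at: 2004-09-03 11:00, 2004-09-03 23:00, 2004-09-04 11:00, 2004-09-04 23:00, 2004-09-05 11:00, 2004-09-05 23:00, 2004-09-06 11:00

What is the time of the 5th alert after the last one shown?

Gaps: 12, 12, 12, 12, 12, 12 hours — each event is 12 hours after the previous one.
2004-09-06 11:00 + 12 h = 2004-09-06 23:00.
2004-09-06 23:00 + 12 h = 2004-09-07 11:00.
2004-09-07 11:00 + 12 h = 2004-09-07 23:00.
2004-09-07 23:00 + 12 h = 2004-09-08 11:00.
2004-09-08 11:00 + 12 h = 2004-09-08 23:00.

2004-09-08 23:00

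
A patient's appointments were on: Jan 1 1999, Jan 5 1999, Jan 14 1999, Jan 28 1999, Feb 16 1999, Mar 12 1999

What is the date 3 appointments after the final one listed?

Gaps: 4, 9, 14, 19, 24 days — each gap is 5 larger than the previous one.
Next gap: 29 days. Mar 12 1999 + 29 days = Apr 10 1999.
Next gap: 34 days. Apr 10 1999 + 34 days = May 14 1999.
Next gap: 39 days. May 14 1999 + 39 days = Jun 22 1999.

Jun 22 1999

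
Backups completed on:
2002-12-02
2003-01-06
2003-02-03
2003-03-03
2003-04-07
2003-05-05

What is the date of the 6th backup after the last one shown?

These are Mondays at 28- or 35-day spacing (35, 28, 28, 35, 28).
The pattern: 1st Monday of the month.
1st Monday of June 2003: 2003-06-02.
July 2003 — 1st Monday is 2003-07-07.
1st Monday of August 2003: 2003-08-04.
1st Monday of September 2003: 2003-09-01.
October 2003 — 1st Monday is 2003-10-06.
November 2003 — 1st Monday is 2003-11-03.

2003-11-03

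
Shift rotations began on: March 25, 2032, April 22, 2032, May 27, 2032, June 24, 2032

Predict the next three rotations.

July 22, 2032; August 26, 2032; September 23, 2032

These are Thursdays at 28- or 35-day spacing (28, 35, 28).
The pattern: 4th Thursday of the month.
4th Thursday of July 2032: July 22, 2032.
4th Thursday of August 2032: August 26, 2032.
September 2032 — 4th Thursday is September 23, 2032.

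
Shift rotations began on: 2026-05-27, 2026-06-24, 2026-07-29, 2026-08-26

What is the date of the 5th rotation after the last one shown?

Every date is a Wednesday; gaps 28, 35, 28 days.
Each is the last Wednesday of its month (at least one falls on the 29th or later, ruling out '4th Wednesday').
Last Wednesday of September 2026: 2026-09-30.
Last Wednesday of October 2026: 2026-10-28.
Last Wednesday of November 2026: 2026-11-25.
December 2026 ends with Wednesday 2026-12-30.
January 2027 ends with Wednesday 2027-01-27.

2027-01-27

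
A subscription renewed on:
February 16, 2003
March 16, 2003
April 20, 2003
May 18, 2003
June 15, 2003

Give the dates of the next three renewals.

All dates are Sundays, 28, 35, 28, 28 days apart.
Specifically, the 3rd Sunday of each month.
July 2003 — 3rd Sunday is July 20, 2003.
3rd Sunday of August 2003: August 17, 2003.
3rd Sunday of September 2003: September 21, 2003.

July 20, 2003; August 17, 2003; September 21, 2003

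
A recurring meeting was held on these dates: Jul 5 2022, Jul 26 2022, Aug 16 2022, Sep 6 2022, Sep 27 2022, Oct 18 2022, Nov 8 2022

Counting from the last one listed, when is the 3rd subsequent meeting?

Jan 10 2023

The spacing is 21, 21, 21, 21, 21, 21 days — always 21 days.
Nov 8 2022 + 21 days = Nov 29 2022.
Nov 29 2022 + 21 days = Dec 20 2022.
Dec 20 2022 + 21 days = Jan 10 2023.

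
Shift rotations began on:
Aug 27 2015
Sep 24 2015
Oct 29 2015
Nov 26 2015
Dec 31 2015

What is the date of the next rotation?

Jan 28 2016

These are Thursdays with 28, 35, 28, 35-day gaps.
Each is the final Thursday of its month — Oct 29 2015 is past the 28th, so '4th Thursday' doesn't fit.
January 2016 ends with Thursday Jan 28 2016.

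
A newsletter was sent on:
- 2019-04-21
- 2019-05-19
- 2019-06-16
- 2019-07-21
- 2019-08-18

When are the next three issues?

2019-09-15, 2019-10-20, 2019-11-17

All dates are Sundays, 28, 28, 35, 28 days apart.
Specifically, the 3rd Sunday of each month.
September 2019 — 3rd Sunday is 2019-09-15.
3rd Sunday of October 2019: 2019-10-20.
November 2019 — 3rd Sunday is 2019-11-17.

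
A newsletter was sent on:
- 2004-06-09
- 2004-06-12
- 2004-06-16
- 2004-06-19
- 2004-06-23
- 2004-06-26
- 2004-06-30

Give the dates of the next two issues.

Every event lands on a Wednesday or Saturday (gaps cycle 3, 4, 3, 4, 3, 4).
So the schedule is: every Wednesday and Saturday.
The following Saturday is 2004-07-03.
The following Wednesday is 2004-07-07.

2004-07-03, 2004-07-07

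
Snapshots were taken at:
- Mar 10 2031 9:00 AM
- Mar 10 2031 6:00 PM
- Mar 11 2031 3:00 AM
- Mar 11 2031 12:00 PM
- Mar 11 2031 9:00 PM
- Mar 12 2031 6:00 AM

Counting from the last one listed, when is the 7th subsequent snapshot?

Gaps: 9, 9, 9, 9, 9 hours — each event is 9 hours after the previous one.
Mar 12 2031 6:00 AM + 9 h = Mar 12 2031 3:00 PM.
Mar 12 2031 3:00 PM + 9 h = Mar 13 2031 12:00 AM.
Mar 13 2031 12:00 AM + 9 h = Mar 13 2031 9:00 AM.
Mar 13 2031 9:00 AM + 9 h = Mar 13 2031 6:00 PM.
Mar 13 2031 6:00 PM + 9 h = Mar 14 2031 3:00 AM.
Mar 14 2031 3:00 AM + 9 h = Mar 14 2031 12:00 PM.
Mar 14 2031 12:00 PM + 9 h = Mar 14 2031 9:00 PM.

Mar 14 2031 9:00 PM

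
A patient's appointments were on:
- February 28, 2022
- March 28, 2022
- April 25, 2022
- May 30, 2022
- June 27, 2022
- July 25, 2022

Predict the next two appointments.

August 29, 2022; September 26, 2022

All Mondays; the gaps (28, 28, 35, 28, 28) vary with month length.
This is the last Monday of each month.
August 2022 ends with Monday August 29, 2022.
September 2022 ends with Monday September 26, 2022.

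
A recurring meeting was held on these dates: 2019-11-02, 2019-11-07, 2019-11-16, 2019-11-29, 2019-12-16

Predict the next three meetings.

2020-01-06, 2020-01-31, 2020-02-29

The spacing grows by 4 each time: 5, 9, 13, 17 days.
Next gap: 21 days. 2019-12-16 + 21 days = 2020-01-06.
Next gap: 25 days. 2020-01-06 + 25 days = 2020-01-31.
Next gap: 29 days. 2020-01-31 + 29 days = 2020-02-29.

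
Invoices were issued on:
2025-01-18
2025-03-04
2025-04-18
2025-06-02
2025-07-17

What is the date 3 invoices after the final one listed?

2025-11-29

The spacing is 45, 45, 45, 45 days — always 45 days.
2025-07-17 + 45 days = 2025-08-31.
2025-08-31 + 45 days = 2025-10-15.
2025-10-15 + 45 days = 2025-11-29.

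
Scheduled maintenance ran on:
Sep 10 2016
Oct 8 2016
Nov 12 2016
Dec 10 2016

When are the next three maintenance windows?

All dates are Saturdays, 28, 35, 28 days apart.
Specifically, the 2nd Saturday of each month.
January 2017 — 2nd Saturday is Jan 14 2017.
February 2017 — 2nd Saturday is Feb 11 2017.
2nd Saturday of March 2017: Mar 11 2017.

Jan 14 2017, Feb 11 2017, Mar 11 2017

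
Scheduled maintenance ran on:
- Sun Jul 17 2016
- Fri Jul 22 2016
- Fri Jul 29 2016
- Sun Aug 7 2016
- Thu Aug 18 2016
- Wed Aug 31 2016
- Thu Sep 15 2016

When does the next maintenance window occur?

Sun Oct 2 2016

The spacing grows by 2 each time: 5, 7, 9, 11, 13, 15 days.
Next gap: 17 days. Thu Sep 15 2016 + 17 days = Sun Oct 2 2016.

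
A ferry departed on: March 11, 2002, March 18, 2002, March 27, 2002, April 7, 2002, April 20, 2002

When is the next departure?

The spacing grows by 2 each time: 7, 9, 11, 13 days.
Next gap: 15 days. April 20, 2002 + 15 days = May 5, 2002.

May 5, 2002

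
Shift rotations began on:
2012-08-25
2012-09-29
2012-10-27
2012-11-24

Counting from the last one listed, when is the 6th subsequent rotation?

2013-05-25

Every date is a Saturday; gaps 35, 28, 28 days.
Each is the last Saturday of its month (at least one falls on the 29th or later, ruling out '4th Saturday').
December 2012 ends with Saturday 2012-12-29.
January 2013 ends with Saturday 2013-01-26.
Last Saturday of February 2013: 2013-02-23.
March 2013 ends with Saturday 2013-03-30.
April 2013 ends with Saturday 2013-04-27.
May 2013 ends with Saturday 2013-05-25.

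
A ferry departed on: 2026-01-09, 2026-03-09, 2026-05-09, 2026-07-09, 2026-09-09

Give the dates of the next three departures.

2026-11-09, 2027-01-09, 2027-03-09

Gaps: 59, 61, 61, 62 days — not constant. Every event is on the 9th of the month.
Pattern: the 9th of every 2 months.
Next: November 2026 → 2026-11-09.
Next: January 2027 → 2027-01-09.
Next: March 2027 → 2027-03-09.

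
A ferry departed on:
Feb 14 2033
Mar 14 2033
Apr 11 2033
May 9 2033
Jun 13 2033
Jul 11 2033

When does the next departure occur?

Gaps: 28, 28, 28, 35, 28 days — a mix of 28 and 35. Every date is a Monday.
Each is the 2nd Monday of its month.
August 2033 — 2nd Monday is Aug 8 2033.

Aug 8 2033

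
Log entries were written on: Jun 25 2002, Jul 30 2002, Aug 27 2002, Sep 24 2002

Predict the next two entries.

These are Tuesdays with 35, 28, 28-day gaps.
Each is the final Tuesday of its month — Jul 30 2002 is past the 28th, so '4th Tuesday' doesn't fit.
October 2002 ends with Tuesday Oct 29 2002.
Last Tuesday of November 2002: Nov 26 2002.

Oct 29 2002, Nov 26 2002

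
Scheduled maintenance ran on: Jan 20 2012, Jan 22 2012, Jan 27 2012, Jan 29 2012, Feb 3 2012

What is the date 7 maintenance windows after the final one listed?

Every event lands on a Friday or Sunday (gaps cycle 2, 5, 2, 5).
So the schedule is: every Friday and Sunday.
Next Sunday: Feb 5 2012.
Next Friday: Feb 10 2012.
Next Sunday: Feb 12 2012.
Next Friday: Feb 17 2012.
Next Sunday: Feb 19 2012.
The following Friday is Feb 24 2012.
Next Sunday: Feb 26 2012.

Feb 26 2012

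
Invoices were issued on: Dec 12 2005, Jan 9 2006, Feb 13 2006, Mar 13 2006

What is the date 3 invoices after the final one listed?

These are Mondays at 28- or 35-day spacing (28, 35, 28).
The pattern: 2nd Monday of the month.
2nd Monday of April 2006: Apr 10 2006.
2nd Monday of May 2006: May 8 2006.
June 2006 — 2nd Monday is Jun 12 2006.

Jun 12 2006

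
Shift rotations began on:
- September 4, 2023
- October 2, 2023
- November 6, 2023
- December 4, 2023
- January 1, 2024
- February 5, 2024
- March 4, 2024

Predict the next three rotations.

April 1, 2024; May 6, 2024; June 3, 2024

These are Mondays at 28- or 35-day spacing (28, 35, 28, 28, 35, 28).
The pattern: 1st Monday of the month.
1st Monday of April 2024: April 1, 2024.
May 2024 — 1st Monday is May 6, 2024.
1st Monday of June 2024: June 3, 2024.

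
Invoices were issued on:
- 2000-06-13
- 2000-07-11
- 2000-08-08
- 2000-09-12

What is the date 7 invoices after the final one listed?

All dates are Tuesdays, 28, 28, 35 days apart.
Specifically, the 2nd Tuesday of each month.
2nd Tuesday of October 2000: 2000-10-10.
November 2000 — 2nd Tuesday is 2000-11-14.
2nd Tuesday of December 2000: 2000-12-12.
2nd Tuesday of January 2001: 2001-01-09.
February 2001 — 2nd Tuesday is 2001-02-13.
2nd Tuesday of March 2001: 2001-03-13.
2nd Tuesday of April 2001: 2001-04-10.

2001-04-10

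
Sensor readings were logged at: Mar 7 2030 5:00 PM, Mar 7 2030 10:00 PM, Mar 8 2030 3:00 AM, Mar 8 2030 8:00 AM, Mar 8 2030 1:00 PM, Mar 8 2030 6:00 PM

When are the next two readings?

Mar 8 2030 11:00 PM, Mar 9 2030 4:00 AM

Gaps: 5, 5, 5, 5, 5 hours — each event is 5 hours after the previous one.
Mar 8 2030 6:00 PM + 5 h = Mar 8 2030 11:00 PM.
Mar 8 2030 11:00 PM + 5 h = Mar 9 2030 4:00 AM.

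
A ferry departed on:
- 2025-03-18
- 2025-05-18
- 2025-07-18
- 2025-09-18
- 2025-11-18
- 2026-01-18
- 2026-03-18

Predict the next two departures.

2026-05-18, 2026-07-18

Each date is the 18th; the gaps (61, 61, 62, 61, 61, 59) track the month lengths.
The rule is the 18th of every 2 months.
Next: May 2026 → 2026-05-18.
July 2026: 2026-07-18.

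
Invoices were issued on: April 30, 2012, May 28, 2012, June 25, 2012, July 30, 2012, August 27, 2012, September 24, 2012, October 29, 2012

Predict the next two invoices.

Every date is a Monday; gaps 28, 28, 35, 28, 28, 35 days.
Each is the last Monday of its month (at least one falls on the 29th or later, ruling out '4th Monday').
Last Monday of November 2012: November 26, 2012.
December 2012 ends with Monday December 31, 2012.

November 26, 2012; December 31, 2012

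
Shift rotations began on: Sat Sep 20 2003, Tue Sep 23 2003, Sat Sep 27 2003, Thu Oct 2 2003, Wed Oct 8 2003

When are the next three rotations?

Wed Oct 15 2003, Thu Oct 23 2003, Sat Nov 1 2003

Intervals are 3, 4, 5, 6 days — an arithmetic progression with common difference 1.
Next gap: 7 days. Wed Oct 8 2003 + 7 days = Wed Oct 15 2003.
Next gap: 8 days. Wed Oct 15 2003 + 8 days = Thu Oct 23 2003.
Next gap: 9 days. Thu Oct 23 2003 + 9 days = Sat Nov 1 2003.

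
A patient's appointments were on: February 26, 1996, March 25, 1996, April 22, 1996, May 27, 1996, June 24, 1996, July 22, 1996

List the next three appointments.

August 26, 1996; September 23, 1996; October 28, 1996

All dates are Mondays, 28, 28, 35, 28, 28 days apart.
Specifically, the 4th Monday of each month.
August 1996 — 4th Monday is August 26, 1996.
4th Monday of September 1996: September 23, 1996.
4th Monday of October 1996: October 28, 1996.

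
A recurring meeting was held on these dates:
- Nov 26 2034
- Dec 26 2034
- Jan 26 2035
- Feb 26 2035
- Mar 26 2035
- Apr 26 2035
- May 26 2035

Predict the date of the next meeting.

Gaps: 30, 31, 31, 28, 31, 30 days — not constant. Every event is on the 26th of the month.
Pattern: the 26th of each month.
Next: June 2035 → Jun 26 2035.

Jun 26 2035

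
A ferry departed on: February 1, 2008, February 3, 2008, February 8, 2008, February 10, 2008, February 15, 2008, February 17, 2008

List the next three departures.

February 22, 2008; February 24, 2008; February 29, 2008

Gaps: 2, 5, 2, 5, 2 days — not constant, but cyclic with period 2.
The events fall on every Friday and Sunday.
Next Friday: February 22, 2008.
Next Sunday: February 24, 2008.
Next Friday: February 29, 2008.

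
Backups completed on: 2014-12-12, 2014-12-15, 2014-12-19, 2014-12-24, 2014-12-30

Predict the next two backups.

2015-01-06, 2015-01-14

Intervals are 3, 4, 5, 6 days — an arithmetic progression with common difference 1.
Next gap: 7 days. 2014-12-30 + 7 days = 2015-01-06.
Next gap: 8 days. 2015-01-06 + 8 days = 2015-01-14.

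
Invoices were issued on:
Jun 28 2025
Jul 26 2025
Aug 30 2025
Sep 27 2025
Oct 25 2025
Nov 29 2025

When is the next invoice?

Dec 27 2025

All Saturdays; the gaps (28, 35, 28, 28, 35) vary with month length.
This is the last Saturday of each month.
Last Saturday of December 2025: Dec 27 2025.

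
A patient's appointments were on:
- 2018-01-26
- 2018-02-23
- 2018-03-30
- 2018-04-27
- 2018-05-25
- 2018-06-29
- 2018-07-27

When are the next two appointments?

All Fridays; the gaps (28, 35, 28, 28, 35, 28) vary with month length.
This is the last Friday of each month.
Last Friday of August 2018: 2018-08-31.
Last Friday of September 2018: 2018-09-28.

2018-08-31, 2018-09-28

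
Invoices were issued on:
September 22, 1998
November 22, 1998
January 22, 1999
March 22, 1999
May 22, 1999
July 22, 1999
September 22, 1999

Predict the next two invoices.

Gaps: 61, 61, 59, 61, 61, 62 days — not constant. Every event is on the 22nd of the month.
Pattern: the 22nd of every 2 months.
Next: November 1999 → November 22, 1999.
January 2000: January 22, 2000.

November 22, 1999; January 22, 2000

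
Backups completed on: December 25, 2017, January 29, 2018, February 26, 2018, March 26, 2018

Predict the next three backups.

All Mondays; the gaps (35, 28, 28) vary with month length.
This is the last Monday of each month.
Last Monday of April 2018: April 30, 2018.
May 2018 ends with Monday May 28, 2018.
June 2018 ends with Monday June 25, 2018.

April 30, 2018; May 28, 2018; June 25, 2018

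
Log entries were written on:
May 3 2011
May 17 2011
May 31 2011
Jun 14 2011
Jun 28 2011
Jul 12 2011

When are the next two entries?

Jul 26 2011, Aug 9 2011

The spacing is 14, 14, 14, 14, 14 days — always 14 days.
Jul 12 2011 + 14 days = Jul 26 2011.
Jul 26 2011 + 14 days = Aug 9 2011.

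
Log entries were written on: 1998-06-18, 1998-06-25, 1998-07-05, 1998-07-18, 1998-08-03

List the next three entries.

Intervals are 7, 10, 13, 16 days — an arithmetic progression with common difference 3.
Next gap: 19 days. 1998-08-03 + 19 days = 1998-08-22.
Next gap: 22 days. 1998-08-22 + 22 days = 1998-09-13.
Next gap: 25 days. 1998-09-13 + 25 days = 1998-10-08.

1998-08-22, 1998-09-13, 1998-10-08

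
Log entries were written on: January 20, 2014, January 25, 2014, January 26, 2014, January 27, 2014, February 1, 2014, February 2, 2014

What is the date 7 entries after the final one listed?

Every event lands on a Monday or Saturday or Sunday (gaps cycle 5, 1, 1, 5, 1).
So the schedule is: every Monday, Saturday and Sunday.
The following Monday is February 3, 2014.
Next Saturday: February 8, 2014.
Next Sunday: February 9, 2014.
The following Monday is February 10, 2014.
Next Saturday: February 15, 2014.
The following Sunday is February 16, 2014.
The following Monday is February 17, 2014.

February 17, 2014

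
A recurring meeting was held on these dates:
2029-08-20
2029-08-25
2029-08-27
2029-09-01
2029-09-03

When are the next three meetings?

Every event lands on a Monday or Saturday (gaps cycle 5, 2, 5, 2).
So the schedule is: every Monday and Saturday.
The following Saturday is 2029-09-08.
The following Monday is 2029-09-10.
The following Saturday is 2029-09-15.

2029-09-08, 2029-09-10, 2029-09-15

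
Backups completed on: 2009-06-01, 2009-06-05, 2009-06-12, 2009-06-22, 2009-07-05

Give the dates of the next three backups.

2009-07-21, 2009-08-09, 2009-08-31

Intervals are 4, 7, 10, 13 days — an arithmetic progression with common difference 3.
Next gap: 16 days. 2009-07-05 + 16 days = 2009-07-21.
Next gap: 19 days. 2009-07-21 + 19 days = 2009-08-09.
Next gap: 22 days. 2009-08-09 + 22 days = 2009-08-31.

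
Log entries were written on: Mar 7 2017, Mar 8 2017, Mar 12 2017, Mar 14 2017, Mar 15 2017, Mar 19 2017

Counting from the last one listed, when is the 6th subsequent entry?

Apr 2 2017

The gap pattern 1, 4, 2, 1, 4 repeats every 3 events.
These are the Tuesdays, Wednesdays and Sundays of each week.
Next Tuesday: Mar 21 2017.
Next Wednesday: Mar 22 2017.
Next Sunday: Mar 26 2017.
Next Tuesday: Mar 28 2017.
Next Wednesday: Mar 29 2017.
Next Sunday: Apr 2 2017.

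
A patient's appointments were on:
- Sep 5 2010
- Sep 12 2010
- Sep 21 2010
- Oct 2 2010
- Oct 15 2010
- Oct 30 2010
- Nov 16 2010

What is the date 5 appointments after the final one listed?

Mar 11 2011

Gaps: 7, 9, 11, 13, 15, 17 days — each gap is 2 larger than the previous one.
Next gap: 19 days. Nov 16 2010 + 19 days = Dec 5 2010.
Next gap: 21 days. Dec 5 2010 + 21 days = Dec 26 2010.
Next gap: 23 days. Dec 26 2010 + 23 days = Jan 18 2011.
Next gap: 25 days. Jan 18 2011 + 25 days = Feb 12 2011.
Next gap: 27 days. Feb 12 2011 + 27 days = Mar 11 2011.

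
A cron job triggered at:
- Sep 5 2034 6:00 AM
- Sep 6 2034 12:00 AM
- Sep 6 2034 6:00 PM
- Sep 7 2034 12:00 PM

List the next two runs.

The interval is a steady 18 hours (18, 18, 18).
Sep 7 2034 12:00 PM + 18 h = Sep 8 2034 6:00 AM.
Sep 8 2034 6:00 AM + 18 h = Sep 9 2034 12:00 AM.

Sep 8 2034 6:00 AM, Sep 9 2034 12:00 AM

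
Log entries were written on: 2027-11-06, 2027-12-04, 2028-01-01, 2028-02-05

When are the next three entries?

All dates are Saturdays, 28, 28, 35 days apart.
Specifically, the 1st Saturday of each month.
1st Saturday of March 2028: 2028-03-04.
1st Saturday of April 2028: 2028-04-01.
1st Saturday of May 2028: 2028-05-06.

2028-03-04, 2028-04-01, 2028-05-06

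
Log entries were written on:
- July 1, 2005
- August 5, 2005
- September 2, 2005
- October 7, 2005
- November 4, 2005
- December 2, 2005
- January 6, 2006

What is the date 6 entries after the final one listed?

July 7, 2006

Gaps: 35, 28, 35, 28, 28, 35 days — a mix of 28 and 35. Every date is a Friday.
Each is the 1st Friday of its month.
February 2006 — 1st Friday is February 3, 2006.
1st Friday of March 2006: March 3, 2006.
April 2006 — 1st Friday is April 7, 2006.
May 2006 — 1st Friday is May 5, 2006.
1st Friday of June 2006: June 2, 2006.
July 2006 — 1st Friday is July 7, 2006.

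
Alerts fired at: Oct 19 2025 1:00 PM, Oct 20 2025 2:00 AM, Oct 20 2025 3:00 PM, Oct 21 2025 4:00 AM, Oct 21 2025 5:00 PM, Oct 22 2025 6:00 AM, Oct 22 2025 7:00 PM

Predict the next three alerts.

Oct 23 2025 8:00 AM, Oct 23 2025 9:00 PM, Oct 24 2025 10:00 AM

The interval is a steady 13 hours (13, 13, 13, 13, 13, 13).
Oct 22 2025 7:00 PM + 13 h = Oct 23 2025 8:00 AM.
Oct 23 2025 8:00 AM + 13 h = Oct 23 2025 9:00 PM.
Oct 23 2025 9:00 PM + 13 h = Oct 24 2025 10:00 AM.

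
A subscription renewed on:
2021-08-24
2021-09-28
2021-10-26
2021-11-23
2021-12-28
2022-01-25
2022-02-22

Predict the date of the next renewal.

2022-03-22

All dates are Tuesdays, 35, 28, 28, 35, 28, 28 days apart.
Specifically, the 4th Tuesday of each month.
March 2022 — 4th Tuesday is 2022-03-22.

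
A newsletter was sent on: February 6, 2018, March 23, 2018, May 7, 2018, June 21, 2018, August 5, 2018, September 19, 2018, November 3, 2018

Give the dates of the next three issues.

The spacing is 45, 45, 45, 45, 45, 45 days — always 45 days.
November 3, 2018 + 45 days = December 18, 2018.
December 18, 2018 + 45 days = February 1, 2019.
February 1, 2019 + 45 days = March 18, 2019.

December 18, 2018; February 1, 2019; March 18, 2019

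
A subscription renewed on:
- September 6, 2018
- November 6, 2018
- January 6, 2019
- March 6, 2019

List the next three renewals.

May 6, 2019; July 6, 2019; September 6, 2019

The day-of-month is always 6 (61, 61, 59 days between events).
So this recurs on the 6th of every 2 months.
May 2019: May 6, 2019.
July 2019: July 6, 2019.
Next: September 2019 → September 6, 2019.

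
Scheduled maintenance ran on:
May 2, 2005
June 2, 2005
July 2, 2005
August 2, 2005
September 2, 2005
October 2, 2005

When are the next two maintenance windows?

November 2, 2005; December 2, 2005

Each date is the 2nd; the gaps (31, 30, 31, 31, 30) track the month lengths.
The rule is the 2nd of each month.
November 2005: November 2, 2005.
December 2005: December 2, 2005.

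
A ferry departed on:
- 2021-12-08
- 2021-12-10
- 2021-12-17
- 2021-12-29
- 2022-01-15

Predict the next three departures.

2022-02-06, 2022-03-05, 2022-04-06

Intervals are 2, 7, 12, 17 days — an arithmetic progression with common difference 5.
Next gap: 22 days. 2022-01-15 + 22 days = 2022-02-06.
Next gap: 27 days. 2022-02-06 + 27 days = 2022-03-05.
Next gap: 32 days. 2022-03-05 + 32 days = 2022-04-06.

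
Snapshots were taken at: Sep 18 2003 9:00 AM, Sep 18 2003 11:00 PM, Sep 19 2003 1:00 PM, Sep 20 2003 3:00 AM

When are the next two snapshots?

Sep 20 2003 5:00 PM, Sep 21 2003 7:00 AM

The interval is a steady 14 hours (14, 14, 14).
Sep 20 2003 3:00 AM + 14 h = Sep 20 2003 5:00 PM.
Sep 20 2003 5:00 PM + 14 h = Sep 21 2003 7:00 AM.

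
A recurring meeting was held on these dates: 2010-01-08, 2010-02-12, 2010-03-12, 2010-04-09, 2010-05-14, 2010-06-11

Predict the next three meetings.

2010-07-09, 2010-08-13, 2010-09-10

Gaps: 35, 28, 28, 35, 28 days — a mix of 28 and 35. Every date is a Friday.
Each is the 2nd Friday of its month.
2nd Friday of July 2010: 2010-07-09.
August 2010 — 2nd Friday is 2010-08-13.
2nd Friday of September 2010: 2010-09-10.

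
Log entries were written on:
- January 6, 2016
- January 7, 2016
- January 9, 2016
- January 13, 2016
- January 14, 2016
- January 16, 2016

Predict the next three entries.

The gap pattern 1, 2, 4, 1, 2 repeats every 3 events.
These are the Wednesdays, Thursdays and Saturdays of each week.
The following Wednesday is January 20, 2016.
The following Thursday is January 21, 2016.
Next Saturday: January 23, 2016.

January 20, 2016; January 21, 2016; January 23, 2016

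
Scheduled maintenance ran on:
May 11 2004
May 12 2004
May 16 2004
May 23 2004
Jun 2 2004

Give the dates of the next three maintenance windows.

Intervals are 1, 4, 7, 10 days — an arithmetic progression with common difference 3.
Next gap: 13 days. Jun 2 2004 + 13 days = Jun 15 2004.
Next gap: 16 days. Jun 15 2004 + 16 days = Jul 1 2004.
Next gap: 19 days. Jul 1 2004 + 19 days = Jul 20 2004.

Jun 15 2004, Jul 1 2004, Jul 20 2004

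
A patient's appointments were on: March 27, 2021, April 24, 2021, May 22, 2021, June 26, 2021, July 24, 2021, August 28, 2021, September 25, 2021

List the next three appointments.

All dates are Saturdays, 28, 28, 35, 28, 35, 28 days apart.
Specifically, the 4th Saturday of each month.
4th Saturday of October 2021: October 23, 2021.
4th Saturday of November 2021: November 27, 2021.
4th Saturday of December 2021: December 25, 2021.

October 23, 2021; November 27, 2021; December 25, 2021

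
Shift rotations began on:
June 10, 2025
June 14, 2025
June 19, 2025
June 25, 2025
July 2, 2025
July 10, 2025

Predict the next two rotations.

July 19, 2025; July 29, 2025

Gaps: 4, 5, 6, 7, 8 days — each gap is 1 larger than the previous one.
Next gap: 9 days. July 10, 2025 + 9 days = July 19, 2025.
Next gap: 10 days. July 19, 2025 + 10 days = July 29, 2025.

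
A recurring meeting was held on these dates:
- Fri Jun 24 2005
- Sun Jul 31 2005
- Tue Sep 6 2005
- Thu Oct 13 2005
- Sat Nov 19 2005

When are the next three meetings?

Every event comes 37 days after the last (37, 37, 37, 37).
Sat Nov 19 2005 + 37 days = Mon Dec 26 2005.
Mon Dec 26 2005 + 37 days = Wed Feb 1 2006.
Wed Feb 1 2006 + 37 days = Fri Mar 10 2006.

Mon Dec 26 2005, Wed Feb 1 2006, Fri Mar 10 2006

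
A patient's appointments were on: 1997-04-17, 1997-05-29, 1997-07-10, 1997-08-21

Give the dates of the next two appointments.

1997-10-02, 1997-11-13

Gaps between consecutive events: 42, 42, 42 days — a constant 42-day interval.
1997-08-21 + 42 days = 1997-10-02.
1997-10-02 + 42 days = 1997-11-13.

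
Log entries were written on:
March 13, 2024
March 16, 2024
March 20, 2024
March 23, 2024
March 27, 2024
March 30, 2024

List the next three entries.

Every event lands on a Wednesday or Saturday (gaps cycle 3, 4, 3, 4, 3).
So the schedule is: every Wednesday and Saturday.
Next Wednesday: April 3, 2024.
Next Saturday: April 6, 2024.
The following Wednesday is April 10, 2024.

April 3, 2024; April 6, 2024; April 10, 2024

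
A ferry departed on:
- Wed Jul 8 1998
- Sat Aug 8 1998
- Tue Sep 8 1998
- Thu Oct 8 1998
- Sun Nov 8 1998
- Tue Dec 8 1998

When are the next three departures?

Fri Jan 8 1999, Mon Feb 8 1999, Mon Mar 8 1999

The day-of-month is always 8 (31, 31, 30, 31, 30 days between events).
So this recurs on the 8th of each month.
January 1999: Fri Jan 8 1999.
Next: February 1999 → Mon Feb 8 1999.
March 1999: Mon Mar 8 1999.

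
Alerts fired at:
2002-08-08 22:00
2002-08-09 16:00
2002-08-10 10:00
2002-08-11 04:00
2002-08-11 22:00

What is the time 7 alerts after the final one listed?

2002-08-17 04:00

Spacing: 18, 18, 18, 18 h — constant 18 h.
2002-08-11 22:00 + 18 h = 2002-08-12 16:00.
2002-08-12 16:00 + 18 h = 2002-08-13 10:00.
2002-08-13 10:00 + 18 h = 2002-08-14 04:00.
2002-08-14 04:00 + 18 h = 2002-08-14 22:00.
2002-08-14 22:00 + 18 h = 2002-08-15 16:00.
2002-08-15 16:00 + 18 h = 2002-08-16 10:00.
2002-08-16 10:00 + 18 h = 2002-08-17 04:00.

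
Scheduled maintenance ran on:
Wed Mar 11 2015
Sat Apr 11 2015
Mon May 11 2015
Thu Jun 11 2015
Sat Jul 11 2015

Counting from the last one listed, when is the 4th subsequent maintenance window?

Wed Nov 11 2015

Each date is the 11th; the gaps (31, 30, 31, 30) track the month lengths.
The rule is the 11th of each month.
August 2015: Tue Aug 11 2015.
September 2015: Fri Sep 11 2015.
Next: October 2015 → Sun Oct 11 2015.
November 2015: Wed Nov 11 2015.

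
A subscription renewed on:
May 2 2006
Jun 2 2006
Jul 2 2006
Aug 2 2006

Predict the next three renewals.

The day-of-month is always 2 (31, 30, 31 days between events).
So this recurs on the 2nd of each month.
September 2006: Sep 2 2006.
October 2006: Oct 2 2006.
Next: November 2006 → Nov 2 2006.

Sep 2 2006, Oct 2 2006, Nov 2 2006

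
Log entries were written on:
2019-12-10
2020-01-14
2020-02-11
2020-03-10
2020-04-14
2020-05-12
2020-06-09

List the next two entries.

2020-07-14, 2020-08-11

These are Tuesdays at 28- or 35-day spacing (35, 28, 28, 35, 28, 28).
The pattern: 2nd Tuesday of the month.
2nd Tuesday of July 2020: 2020-07-14.
2nd Tuesday of August 2020: 2020-08-11.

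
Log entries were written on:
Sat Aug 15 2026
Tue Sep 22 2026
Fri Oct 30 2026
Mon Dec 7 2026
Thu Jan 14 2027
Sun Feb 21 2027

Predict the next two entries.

Gaps between consecutive events: 38, 38, 38, 38, 38 days — a constant 38-day interval.
Sun Feb 21 2027 + 38 days = Wed Mar 31 2027.
Wed Mar 31 2027 + 38 days = Sat May 8 2027.

Wed Mar 31 2027, Sat May 8 2027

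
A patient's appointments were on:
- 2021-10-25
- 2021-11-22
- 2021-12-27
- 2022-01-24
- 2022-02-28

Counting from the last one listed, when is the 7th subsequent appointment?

2022-09-26

All dates are Mondays, 28, 35, 28, 35 days apart.
Specifically, the 4th Monday of each month.
4th Monday of March 2022: 2022-03-28.
4th Monday of April 2022: 2022-04-25.
May 2022 — 4th Monday is 2022-05-23.
4th Monday of June 2022: 2022-06-27.
July 2022 — 4th Monday is 2022-07-25.
August 2022 — 4th Monday is 2022-08-22.
September 2022 — 4th Monday is 2022-09-26.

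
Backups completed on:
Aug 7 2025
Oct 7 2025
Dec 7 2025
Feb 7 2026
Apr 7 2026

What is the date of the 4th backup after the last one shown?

Dec 7 2026

Gaps: 61, 61, 62, 59 days — not constant. Every event is on the 7th of the month.
Pattern: the 7th of every 2 months.
Next: June 2026 → Jun 7 2026.
Next: August 2026 → Aug 7 2026.
Next: October 2026 → Oct 7 2026.
December 2026: Dec 7 2026.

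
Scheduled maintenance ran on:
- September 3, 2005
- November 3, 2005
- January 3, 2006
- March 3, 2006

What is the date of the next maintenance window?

May 3, 2006

Each date is the 3rd; the gaps (61, 61, 59) track the month lengths.
The rule is the 3rd of every 2 months.
May 2006: May 3, 2006.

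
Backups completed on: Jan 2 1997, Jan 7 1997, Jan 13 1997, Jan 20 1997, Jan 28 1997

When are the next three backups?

Intervals are 5, 6, 7, 8 days — an arithmetic progression with common difference 1.
Next gap: 9 days. Jan 28 1997 + 9 days = Feb 6 1997.
Next gap: 10 days. Feb 6 1997 + 10 days = Feb 16 1997.
Next gap: 11 days. Feb 16 1997 + 11 days = Feb 27 1997.

Feb 6 1997, Feb 16 1997, Feb 27 1997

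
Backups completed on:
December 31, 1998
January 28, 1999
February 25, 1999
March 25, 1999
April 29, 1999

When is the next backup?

These are Thursdays with 28, 28, 28, 35-day gaps.
Each is the final Thursday of its month — December 31, 1998 is past the 28th, so '4th Thursday' doesn't fit.
May 1999 ends with Thursday May 27, 1999.

May 27, 1999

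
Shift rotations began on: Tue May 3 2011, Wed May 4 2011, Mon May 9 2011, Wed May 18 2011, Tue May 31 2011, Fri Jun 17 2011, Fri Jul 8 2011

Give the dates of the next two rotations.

The spacing grows by 4 each time: 1, 5, 9, 13, 17, 21 days.
Next gap: 25 days. Fri Jul 8 2011 + 25 days = Tue Aug 2 2011.
Next gap: 29 days. Tue Aug 2 2011 + 29 days = Wed Aug 31 2011.

Tue Aug 2 2011, Wed Aug 31 2011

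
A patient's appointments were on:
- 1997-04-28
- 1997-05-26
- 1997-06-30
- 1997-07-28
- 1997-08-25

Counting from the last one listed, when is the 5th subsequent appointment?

1998-01-26

Every date is a Monday; gaps 28, 35, 28, 28 days.
Each is the last Monday of its month (at least one falls on the 29th or later, ruling out '4th Monday').
September 1997 ends with Monday 1997-09-29.
October 1997 ends with Monday 1997-10-27.
Last Monday of November 1997: 1997-11-24.
Last Monday of December 1997: 1997-12-29.
January 1998 ends with Monday 1998-01-26.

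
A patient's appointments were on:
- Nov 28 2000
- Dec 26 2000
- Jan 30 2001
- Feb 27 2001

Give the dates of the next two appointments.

Mar 27 2001, Apr 24 2001

All Tuesdays; the gaps (28, 35, 28) vary with month length.
This is the last Tuesday of each month.
Last Tuesday of March 2001: Mar 27 2001.
Last Tuesday of April 2001: Apr 24 2001.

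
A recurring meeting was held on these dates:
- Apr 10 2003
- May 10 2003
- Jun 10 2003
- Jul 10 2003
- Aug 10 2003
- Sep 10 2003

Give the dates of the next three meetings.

Oct 10 2003, Nov 10 2003, Dec 10 2003

Gaps: 30, 31, 30, 31, 31 days — not constant. Every event is on the 10th of the month.
Pattern: the 10th of each month.
October 2003: Oct 10 2003.
November 2003: Nov 10 2003.
December 2003: Dec 10 2003.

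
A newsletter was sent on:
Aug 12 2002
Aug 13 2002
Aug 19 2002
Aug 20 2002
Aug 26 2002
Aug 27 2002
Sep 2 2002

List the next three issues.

Every event lands on a Monday or Tuesday (gaps cycle 1, 6, 1, 6, 1, 6).
So the schedule is: every Monday and Tuesday.
Next Tuesday: Sep 3 2002.
The following Monday is Sep 9 2002.
Next Tuesday: Sep 10 2002.

Sep 3 2002, Sep 9 2002, Sep 10 2002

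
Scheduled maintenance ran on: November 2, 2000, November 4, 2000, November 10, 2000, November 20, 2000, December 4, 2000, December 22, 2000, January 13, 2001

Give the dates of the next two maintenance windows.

February 8, 2001; March 10, 2001

Gaps: 2, 6, 10, 14, 18, 22 days — each gap is 4 larger than the previous one.
Next gap: 26 days. January 13, 2001 + 26 days = February 8, 2001.
Next gap: 30 days. February 8, 2001 + 30 days = March 10, 2001.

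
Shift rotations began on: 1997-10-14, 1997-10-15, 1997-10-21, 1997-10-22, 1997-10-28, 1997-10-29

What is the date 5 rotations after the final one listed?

1997-11-18

Gaps: 1, 6, 1, 6, 1 days — not constant, but cyclic with period 2.
The events fall on every Tuesday and Wednesday.
Next Tuesday: 1997-11-04.
The following Wednesday is 1997-11-05.
Next Tuesday: 1997-11-11.
Next Wednesday: 1997-11-12.
The following Tuesday is 1997-11-18.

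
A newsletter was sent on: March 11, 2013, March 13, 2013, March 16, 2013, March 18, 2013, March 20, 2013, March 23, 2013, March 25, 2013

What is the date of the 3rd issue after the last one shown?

April 1, 2013

The gap pattern 2, 3, 2, 2, 3, 2 repeats every 3 events.
These are the Mondays, Wednesdays and Saturdays of each week.
Next Wednesday: March 27, 2013.
The following Saturday is March 30, 2013.
Next Monday: April 1, 2013.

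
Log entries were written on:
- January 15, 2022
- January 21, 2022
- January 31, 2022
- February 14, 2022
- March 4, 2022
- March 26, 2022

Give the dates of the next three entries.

Intervals are 6, 10, 14, 18, 22 days — an arithmetic progression with common difference 4.
Next gap: 26 days. March 26, 2022 + 26 days = April 21, 2022.
Next gap: 30 days. April 21, 2022 + 30 days = May 21, 2022.
Next gap: 34 days. May 21, 2022 + 34 days = June 24, 2022.

April 21, 2022; May 21, 2022; June 24, 2022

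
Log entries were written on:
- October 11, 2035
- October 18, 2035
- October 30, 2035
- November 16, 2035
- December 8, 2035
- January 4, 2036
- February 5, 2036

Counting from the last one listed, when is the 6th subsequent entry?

November 28, 2036

Intervals are 7, 12, 17, 22, 27, 32 days — an arithmetic progression with common difference 5.
Next gap: 37 days. February 5, 2036 + 37 days = March 13, 2036.
Next gap: 42 days. March 13, 2036 + 42 days = April 24, 2036.
Next gap: 47 days. April 24, 2036 + 47 days = June 10, 2036.
Next gap: 52 days. June 10, 2036 + 52 days = August 1, 2036.
Next gap: 57 days. August 1, 2036 + 57 days = September 27, 2036.
Next gap: 62 days. September 27, 2036 + 62 days = November 28, 2036.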